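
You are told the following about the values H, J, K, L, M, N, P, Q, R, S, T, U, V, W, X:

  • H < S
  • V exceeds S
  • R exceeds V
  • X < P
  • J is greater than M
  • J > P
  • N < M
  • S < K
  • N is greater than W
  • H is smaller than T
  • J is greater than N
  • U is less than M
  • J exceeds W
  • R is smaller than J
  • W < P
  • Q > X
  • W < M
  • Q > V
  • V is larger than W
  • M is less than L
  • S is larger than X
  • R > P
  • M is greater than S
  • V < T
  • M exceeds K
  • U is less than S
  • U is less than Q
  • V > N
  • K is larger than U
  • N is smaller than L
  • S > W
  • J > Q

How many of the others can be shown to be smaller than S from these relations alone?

From S the given relations immediately reach W, X, U, H.
No other element is forced below S by the given relations, so the count is 4.

4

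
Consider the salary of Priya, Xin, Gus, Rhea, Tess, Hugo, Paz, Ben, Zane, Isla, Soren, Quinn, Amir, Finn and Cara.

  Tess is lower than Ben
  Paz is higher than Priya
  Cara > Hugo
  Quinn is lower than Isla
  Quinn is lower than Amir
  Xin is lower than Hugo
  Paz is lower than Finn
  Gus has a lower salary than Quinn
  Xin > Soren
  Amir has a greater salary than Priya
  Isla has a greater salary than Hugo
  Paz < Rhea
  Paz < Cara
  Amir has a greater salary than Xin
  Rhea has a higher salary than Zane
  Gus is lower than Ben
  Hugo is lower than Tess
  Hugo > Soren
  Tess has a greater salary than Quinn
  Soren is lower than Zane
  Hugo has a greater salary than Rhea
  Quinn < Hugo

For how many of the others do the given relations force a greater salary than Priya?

9

From Priya the given relations immediately reach Paz, Amir.
From those, Rhea, Finn, Cara — 5 in total.
From those, Hugo — 6 in total.
From those, Isla, Tess — 8 in total.
From those, Ben — 9 in total.
No other element is forced above Priya by the given relations, so the count is 9.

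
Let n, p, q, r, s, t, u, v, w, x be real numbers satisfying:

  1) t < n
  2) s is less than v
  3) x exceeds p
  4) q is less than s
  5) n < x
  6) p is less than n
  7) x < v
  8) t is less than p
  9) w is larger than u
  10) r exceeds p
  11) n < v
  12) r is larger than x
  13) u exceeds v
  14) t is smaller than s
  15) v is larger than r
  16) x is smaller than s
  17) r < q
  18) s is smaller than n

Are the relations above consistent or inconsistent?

inconsistent

We have n < x stated directly, yet also x < r < q < s < n by chaining the others — so x < n. Contradiction.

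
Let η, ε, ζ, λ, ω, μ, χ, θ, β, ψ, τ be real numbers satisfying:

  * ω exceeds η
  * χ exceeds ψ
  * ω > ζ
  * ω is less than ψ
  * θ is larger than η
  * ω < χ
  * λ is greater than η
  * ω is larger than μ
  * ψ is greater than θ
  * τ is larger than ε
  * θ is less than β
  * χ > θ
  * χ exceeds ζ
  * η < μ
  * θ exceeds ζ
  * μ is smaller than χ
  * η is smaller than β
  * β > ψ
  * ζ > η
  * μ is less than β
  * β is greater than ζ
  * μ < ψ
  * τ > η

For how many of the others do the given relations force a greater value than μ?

From μ the given relations immediately reach ω, ψ, β, χ.
Nothing else is reachable above μ; 4 in all.

4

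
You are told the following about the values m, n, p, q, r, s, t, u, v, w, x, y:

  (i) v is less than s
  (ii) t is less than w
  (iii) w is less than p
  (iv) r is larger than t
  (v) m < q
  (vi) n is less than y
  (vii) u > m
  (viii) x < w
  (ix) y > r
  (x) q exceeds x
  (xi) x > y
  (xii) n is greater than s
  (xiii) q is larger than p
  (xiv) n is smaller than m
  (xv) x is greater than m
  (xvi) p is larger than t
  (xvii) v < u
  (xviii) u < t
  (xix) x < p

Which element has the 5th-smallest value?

u

The consecutive relations fix a unique order: v < s < n < m < u < t < r < y < x < w < p < q.
The 5th smallest is u.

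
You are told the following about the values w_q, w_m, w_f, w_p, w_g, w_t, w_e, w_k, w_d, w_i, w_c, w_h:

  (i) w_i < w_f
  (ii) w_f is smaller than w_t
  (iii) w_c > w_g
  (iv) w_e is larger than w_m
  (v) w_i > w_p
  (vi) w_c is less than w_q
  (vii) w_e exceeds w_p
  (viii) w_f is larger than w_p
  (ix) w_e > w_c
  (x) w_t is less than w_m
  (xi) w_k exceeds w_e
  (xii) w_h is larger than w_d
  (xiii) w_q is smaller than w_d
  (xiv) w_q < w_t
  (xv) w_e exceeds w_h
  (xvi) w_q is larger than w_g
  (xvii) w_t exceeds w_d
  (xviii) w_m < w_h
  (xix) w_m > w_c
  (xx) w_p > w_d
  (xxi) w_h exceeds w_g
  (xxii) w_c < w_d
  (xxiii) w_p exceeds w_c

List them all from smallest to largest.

Each adjacent pair is fixed by a given relation: w_g < w_c; w_c < w_q; w_q < w_d; w_d < w_p; w_p < w_i; w_i < w_f; w_f < w_t; w_t < w_m; w_m < w_h; w_h < w_e; w_e < w_k. Chaining them end to end gives the full order.

w_g < w_c < w_q < w_d < w_p < w_i < w_f < w_t < w_m < w_h < w_e < w_k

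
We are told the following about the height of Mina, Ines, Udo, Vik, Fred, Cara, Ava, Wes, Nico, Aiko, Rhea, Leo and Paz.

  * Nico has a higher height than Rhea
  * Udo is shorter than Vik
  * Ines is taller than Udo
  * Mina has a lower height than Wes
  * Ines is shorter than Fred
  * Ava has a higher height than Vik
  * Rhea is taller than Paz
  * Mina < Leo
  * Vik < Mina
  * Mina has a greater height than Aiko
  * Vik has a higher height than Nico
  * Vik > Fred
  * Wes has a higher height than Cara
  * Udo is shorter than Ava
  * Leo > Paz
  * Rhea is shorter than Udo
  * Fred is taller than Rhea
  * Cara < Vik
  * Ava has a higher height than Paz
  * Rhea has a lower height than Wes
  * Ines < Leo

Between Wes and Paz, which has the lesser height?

The relevant relations are Paz < Rhea; Rhea < Udo; Udo < Ines; Ines < Fred; Fred < Vik; Vik < Mina; Mina < Wes.
Together: Paz < Rhea < Udo < Ines < Fred < Vik < Mina < Wes.
So Paz < Wes; Paz is the shorter of the two.

Paz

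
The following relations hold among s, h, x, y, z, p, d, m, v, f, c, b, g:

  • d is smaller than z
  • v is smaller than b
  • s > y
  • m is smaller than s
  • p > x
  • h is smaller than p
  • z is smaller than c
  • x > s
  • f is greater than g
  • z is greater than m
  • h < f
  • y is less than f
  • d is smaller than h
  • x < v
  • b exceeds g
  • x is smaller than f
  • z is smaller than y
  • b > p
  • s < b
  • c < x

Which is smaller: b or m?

m

Following the relations from m: m < z < y < s < x < v < b.
So m < b; m is the smaller of the two.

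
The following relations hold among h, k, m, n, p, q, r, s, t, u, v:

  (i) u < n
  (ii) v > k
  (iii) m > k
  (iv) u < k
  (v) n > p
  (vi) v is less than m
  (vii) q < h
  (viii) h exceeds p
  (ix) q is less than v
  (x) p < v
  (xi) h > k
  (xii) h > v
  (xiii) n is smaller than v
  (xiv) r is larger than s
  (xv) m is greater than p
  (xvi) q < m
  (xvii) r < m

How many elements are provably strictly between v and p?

1

Chaining upward from p reaches: n, h, m.
Chaining downward from v reaches: u, k, q, n.
Strictly between p and v are those in both lists: n — 1 element.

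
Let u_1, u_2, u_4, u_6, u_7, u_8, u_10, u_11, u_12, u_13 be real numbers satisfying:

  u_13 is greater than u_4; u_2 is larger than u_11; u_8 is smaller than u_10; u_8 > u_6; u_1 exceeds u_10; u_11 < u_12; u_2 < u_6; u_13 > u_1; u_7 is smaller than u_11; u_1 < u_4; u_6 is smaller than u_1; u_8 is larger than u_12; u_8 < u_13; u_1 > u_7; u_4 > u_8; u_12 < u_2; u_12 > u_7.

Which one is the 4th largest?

u_10

Piecing the relations together gives one ordering: u_7 < u_11 < u_12 < u_2 < u_6 < u_8 < u_10 < u_1 < u_4 < u_13.
Counting 4 from the largest end gives u_10.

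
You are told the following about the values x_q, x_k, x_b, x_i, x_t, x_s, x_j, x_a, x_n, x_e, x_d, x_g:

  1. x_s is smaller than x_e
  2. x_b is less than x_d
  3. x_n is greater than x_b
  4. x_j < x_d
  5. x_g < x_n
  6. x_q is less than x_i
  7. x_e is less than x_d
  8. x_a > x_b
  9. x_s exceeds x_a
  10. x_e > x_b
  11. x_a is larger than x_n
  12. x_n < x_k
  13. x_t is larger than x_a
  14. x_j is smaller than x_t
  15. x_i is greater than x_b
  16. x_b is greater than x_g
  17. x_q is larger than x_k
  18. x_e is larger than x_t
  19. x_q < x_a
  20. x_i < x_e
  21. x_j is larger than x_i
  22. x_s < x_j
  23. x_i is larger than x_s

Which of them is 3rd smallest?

x_n

Piecing the relations together gives one ordering: x_g < x_b < x_n < x_k < x_q < x_a < x_s < x_i < x_j < x_t < x_e < x_d.
The 3rd smallest is x_n.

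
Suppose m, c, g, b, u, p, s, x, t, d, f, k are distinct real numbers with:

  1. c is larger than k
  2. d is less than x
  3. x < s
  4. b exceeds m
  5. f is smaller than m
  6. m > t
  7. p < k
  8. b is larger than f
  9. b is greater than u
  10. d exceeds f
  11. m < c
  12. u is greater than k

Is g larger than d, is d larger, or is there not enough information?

Following every chain through d: above d we get x, s; below d we get f.
g is not reached, and no chain runs the other way from g to d.
So the given relations leave the order of d and g undetermined.

undetermined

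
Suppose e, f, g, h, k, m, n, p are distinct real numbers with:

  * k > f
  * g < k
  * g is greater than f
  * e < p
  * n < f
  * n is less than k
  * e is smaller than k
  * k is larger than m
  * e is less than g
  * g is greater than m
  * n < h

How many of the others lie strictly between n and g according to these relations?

Chaining upward from n reaches: f, h, k.
Chaining downward from g reaches: f, m, e.
Strictly between n and g are those in both lists: f — 1 element.

1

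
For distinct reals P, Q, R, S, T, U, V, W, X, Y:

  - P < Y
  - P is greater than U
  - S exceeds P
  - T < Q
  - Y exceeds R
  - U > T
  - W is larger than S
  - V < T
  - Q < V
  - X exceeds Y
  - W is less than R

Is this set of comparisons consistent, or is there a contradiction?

Chaining the given relations yields Q < V < T, so Q < T. But one relation states T < Q. These cannot both hold.

inconsistent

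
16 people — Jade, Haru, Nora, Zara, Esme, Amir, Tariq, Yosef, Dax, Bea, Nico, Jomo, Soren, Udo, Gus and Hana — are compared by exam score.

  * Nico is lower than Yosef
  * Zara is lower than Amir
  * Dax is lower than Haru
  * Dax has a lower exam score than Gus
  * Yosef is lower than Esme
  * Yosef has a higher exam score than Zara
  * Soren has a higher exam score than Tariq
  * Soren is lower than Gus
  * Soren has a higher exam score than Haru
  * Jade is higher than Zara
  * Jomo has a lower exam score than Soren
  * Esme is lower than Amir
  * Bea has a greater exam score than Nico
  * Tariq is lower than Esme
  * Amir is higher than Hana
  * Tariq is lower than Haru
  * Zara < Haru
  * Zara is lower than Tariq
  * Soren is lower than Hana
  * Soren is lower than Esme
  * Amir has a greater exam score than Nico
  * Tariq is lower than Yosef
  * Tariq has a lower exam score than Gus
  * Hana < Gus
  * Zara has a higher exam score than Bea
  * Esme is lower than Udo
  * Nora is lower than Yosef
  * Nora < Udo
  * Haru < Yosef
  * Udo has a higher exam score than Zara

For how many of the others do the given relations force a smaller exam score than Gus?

The elements the relations force below Gus are Nico, Bea, Zara, Tariq, Dax, Haru, Jomo, Soren, Hana — no chain reaches any other.
That is 9.

9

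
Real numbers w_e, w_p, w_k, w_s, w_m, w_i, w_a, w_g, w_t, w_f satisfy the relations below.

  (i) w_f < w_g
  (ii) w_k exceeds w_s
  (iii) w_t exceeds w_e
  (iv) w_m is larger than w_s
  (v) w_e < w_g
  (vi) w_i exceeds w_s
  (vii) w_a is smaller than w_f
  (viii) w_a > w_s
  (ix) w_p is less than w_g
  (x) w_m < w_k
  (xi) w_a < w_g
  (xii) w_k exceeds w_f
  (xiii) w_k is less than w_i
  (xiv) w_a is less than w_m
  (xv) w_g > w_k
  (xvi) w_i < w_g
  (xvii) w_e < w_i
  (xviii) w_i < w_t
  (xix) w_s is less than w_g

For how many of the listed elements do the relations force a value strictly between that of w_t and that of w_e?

The relations place w_e below w_t. An element lies strictly between them when it is forced above w_e and also forced below w_t.
Above w_e: {w_i, w_g}. Below w_t: {w_s, w_a, w_m, w_f, w_k, w_i}.
Intersection: {w_i} — 1.

1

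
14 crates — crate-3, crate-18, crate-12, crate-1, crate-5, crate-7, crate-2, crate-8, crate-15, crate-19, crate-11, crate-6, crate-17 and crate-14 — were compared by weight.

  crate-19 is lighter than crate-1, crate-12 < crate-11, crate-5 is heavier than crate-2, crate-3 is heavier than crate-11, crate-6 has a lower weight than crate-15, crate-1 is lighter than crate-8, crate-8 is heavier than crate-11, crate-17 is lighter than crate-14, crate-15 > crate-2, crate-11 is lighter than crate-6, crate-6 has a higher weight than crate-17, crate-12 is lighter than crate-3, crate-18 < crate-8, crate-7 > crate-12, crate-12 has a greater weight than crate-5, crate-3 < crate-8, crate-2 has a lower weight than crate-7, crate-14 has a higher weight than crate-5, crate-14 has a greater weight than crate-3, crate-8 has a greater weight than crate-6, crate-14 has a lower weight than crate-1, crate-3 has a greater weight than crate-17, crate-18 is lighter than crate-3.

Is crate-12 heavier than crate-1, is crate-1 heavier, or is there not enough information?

crate-12 < crate-11 and crate-11 < crate-3 give crate-12 < crate-3.
With crate-3 < crate-14: crate-12 < crate-11 < crate-3 < crate-14.
With crate-14 < crate-1: crate-12 < crate-11 < crate-3 < crate-14 < crate-1.
So crate-1 is heavier.

crate-1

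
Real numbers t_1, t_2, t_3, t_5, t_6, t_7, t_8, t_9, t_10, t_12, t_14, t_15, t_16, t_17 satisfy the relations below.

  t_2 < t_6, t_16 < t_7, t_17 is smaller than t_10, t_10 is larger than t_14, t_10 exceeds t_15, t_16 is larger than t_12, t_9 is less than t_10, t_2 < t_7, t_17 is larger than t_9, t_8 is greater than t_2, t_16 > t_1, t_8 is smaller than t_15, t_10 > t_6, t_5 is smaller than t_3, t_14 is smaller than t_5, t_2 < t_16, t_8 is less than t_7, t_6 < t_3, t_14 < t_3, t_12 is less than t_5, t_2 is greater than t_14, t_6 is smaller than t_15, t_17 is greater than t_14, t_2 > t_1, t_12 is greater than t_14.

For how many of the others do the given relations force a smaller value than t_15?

The elements the relations force below t_15 are t_1, t_14, t_2, t_8, t_6 — no chain reaches any other.
That is 5.

5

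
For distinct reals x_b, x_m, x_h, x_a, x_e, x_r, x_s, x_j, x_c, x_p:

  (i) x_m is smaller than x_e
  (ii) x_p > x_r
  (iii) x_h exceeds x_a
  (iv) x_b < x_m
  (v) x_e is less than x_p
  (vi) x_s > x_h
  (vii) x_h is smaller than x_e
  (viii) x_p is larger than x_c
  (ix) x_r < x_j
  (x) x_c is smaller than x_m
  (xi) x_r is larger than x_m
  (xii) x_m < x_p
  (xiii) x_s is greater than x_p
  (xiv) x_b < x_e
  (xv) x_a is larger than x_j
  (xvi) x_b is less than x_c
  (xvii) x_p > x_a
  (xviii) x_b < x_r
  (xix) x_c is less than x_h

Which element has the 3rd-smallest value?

x_m

The consecutive relations fix a unique order: x_b < x_c < x_m < x_r < x_j < x_a < x_h < x_e < x_p < x_s.
Counting 3 from the smallest end gives x_m.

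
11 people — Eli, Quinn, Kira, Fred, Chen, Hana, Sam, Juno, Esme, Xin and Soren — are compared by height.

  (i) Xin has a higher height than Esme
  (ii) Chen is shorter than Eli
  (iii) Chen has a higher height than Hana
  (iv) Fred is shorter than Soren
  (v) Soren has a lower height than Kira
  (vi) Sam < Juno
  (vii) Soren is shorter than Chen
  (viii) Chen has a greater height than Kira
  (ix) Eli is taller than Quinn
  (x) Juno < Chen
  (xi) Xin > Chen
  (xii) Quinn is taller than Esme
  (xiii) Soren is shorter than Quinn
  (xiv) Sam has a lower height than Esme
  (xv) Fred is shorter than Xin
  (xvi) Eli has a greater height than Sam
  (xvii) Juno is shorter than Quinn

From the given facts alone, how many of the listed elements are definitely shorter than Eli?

The elements the relations force below Eli are Sam, Fred, Esme, Soren, Kira, Juno, Hana, Quinn, Chen — no chain reaches any other.
That is 9.

9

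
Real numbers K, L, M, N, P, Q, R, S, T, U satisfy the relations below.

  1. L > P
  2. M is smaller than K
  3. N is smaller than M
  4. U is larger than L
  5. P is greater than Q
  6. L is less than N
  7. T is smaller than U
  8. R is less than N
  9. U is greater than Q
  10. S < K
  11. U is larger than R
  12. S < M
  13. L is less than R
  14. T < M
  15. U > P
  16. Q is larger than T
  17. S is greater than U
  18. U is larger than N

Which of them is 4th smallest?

The consecutive relations fix a unique order: T < Q < P < L < R < N < U < S < M < K.
The 4th smallest is L.

L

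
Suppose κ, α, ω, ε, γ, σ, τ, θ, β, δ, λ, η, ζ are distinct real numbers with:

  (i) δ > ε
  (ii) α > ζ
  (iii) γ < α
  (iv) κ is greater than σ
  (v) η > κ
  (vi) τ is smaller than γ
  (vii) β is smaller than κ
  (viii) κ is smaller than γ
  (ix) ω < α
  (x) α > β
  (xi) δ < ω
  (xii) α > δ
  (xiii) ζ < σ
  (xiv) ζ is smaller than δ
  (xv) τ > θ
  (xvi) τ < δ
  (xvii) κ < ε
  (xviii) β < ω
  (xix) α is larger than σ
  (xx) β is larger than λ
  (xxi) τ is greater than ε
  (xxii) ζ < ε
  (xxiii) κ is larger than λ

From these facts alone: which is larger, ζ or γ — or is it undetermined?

Link the given pairs in sequence: ζ < σ; σ < κ; κ < ε; ε < τ; τ < γ.
Chaining these gives ζ < σ < κ < ε < τ < γ.
So γ is larger.

γ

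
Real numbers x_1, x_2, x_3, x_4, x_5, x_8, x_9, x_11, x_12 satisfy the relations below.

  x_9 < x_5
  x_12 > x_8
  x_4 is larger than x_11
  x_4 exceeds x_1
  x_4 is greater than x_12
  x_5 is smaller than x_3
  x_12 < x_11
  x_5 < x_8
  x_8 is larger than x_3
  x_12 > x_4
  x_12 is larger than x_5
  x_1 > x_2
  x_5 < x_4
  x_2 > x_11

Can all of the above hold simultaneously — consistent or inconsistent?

inconsistent

Chaining the given relations yields x_12 < x_11 < x_2 < x_1 < x_4, so x_12 < x_4. But one relation states x_4 < x_12. These cannot both hold.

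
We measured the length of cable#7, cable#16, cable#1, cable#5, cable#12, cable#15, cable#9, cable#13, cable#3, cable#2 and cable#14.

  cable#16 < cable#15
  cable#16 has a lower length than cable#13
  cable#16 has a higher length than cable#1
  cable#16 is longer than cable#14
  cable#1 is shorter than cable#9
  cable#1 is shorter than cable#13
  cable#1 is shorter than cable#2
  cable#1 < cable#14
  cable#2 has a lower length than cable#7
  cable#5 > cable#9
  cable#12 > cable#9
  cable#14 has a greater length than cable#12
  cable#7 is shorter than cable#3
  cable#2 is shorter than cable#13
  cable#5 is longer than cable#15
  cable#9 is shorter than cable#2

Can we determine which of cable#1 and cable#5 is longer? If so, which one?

Chaining the given relations: cable#1 < cable#9 < cable#12 < cable#14 < cable#16 < cable#15 < cable#5.
So cable#5 is longer.

cable#5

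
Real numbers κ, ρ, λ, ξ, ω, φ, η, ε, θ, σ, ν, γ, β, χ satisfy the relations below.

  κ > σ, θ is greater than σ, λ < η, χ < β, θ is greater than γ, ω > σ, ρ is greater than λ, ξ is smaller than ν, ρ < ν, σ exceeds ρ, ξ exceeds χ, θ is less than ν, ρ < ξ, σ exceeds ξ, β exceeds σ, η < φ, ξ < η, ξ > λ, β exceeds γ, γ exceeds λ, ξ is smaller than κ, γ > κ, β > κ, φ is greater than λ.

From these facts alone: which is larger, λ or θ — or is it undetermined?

θ

λ < ρ and ρ < ξ give λ < ξ.
Then ξ < σ extends the chain to σ.
Then σ < κ extends the chain to κ.
With κ < γ: λ < ρ < ξ < σ < κ < γ.
Then γ < θ extends the chain to θ.
So θ is larger.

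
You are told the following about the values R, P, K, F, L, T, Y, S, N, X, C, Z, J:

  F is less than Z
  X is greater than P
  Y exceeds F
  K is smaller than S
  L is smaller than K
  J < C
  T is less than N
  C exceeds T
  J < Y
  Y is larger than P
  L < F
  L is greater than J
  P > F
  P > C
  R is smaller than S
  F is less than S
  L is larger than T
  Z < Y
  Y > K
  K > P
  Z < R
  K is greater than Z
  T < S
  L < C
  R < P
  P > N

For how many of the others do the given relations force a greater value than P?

The elements the relations force above P are K, S, Y, X — no chain reaches any other.
That is 4.

4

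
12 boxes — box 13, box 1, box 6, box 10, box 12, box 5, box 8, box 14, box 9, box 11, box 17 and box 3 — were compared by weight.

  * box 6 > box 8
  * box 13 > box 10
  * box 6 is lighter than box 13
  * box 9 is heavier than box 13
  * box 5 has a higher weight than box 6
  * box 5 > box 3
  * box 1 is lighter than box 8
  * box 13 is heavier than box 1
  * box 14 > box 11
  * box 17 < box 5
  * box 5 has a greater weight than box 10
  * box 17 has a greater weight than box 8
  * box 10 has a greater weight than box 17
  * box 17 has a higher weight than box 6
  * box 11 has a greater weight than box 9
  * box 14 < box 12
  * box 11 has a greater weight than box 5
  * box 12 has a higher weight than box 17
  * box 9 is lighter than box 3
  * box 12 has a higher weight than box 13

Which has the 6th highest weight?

Chaining the given pairs: box 1 < box 8 < box 6 < box 17 < box 10 < box 13 < box 9 < box 3 < box 5 < box 11 < box 14 < box 12.
Counting 6 from the largest end gives box 9.

box 9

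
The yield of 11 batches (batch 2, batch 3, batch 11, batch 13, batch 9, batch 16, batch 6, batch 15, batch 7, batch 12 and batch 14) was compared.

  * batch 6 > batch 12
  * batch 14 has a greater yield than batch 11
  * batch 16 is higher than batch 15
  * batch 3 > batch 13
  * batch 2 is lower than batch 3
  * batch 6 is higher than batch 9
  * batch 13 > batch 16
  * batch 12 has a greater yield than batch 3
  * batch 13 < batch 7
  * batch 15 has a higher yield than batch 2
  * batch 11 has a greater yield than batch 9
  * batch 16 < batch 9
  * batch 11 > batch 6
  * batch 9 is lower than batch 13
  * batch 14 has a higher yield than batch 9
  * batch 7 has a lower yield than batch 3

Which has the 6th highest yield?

batch 7

Chaining the given pairs: batch 2 < batch 15 < batch 16 < batch 9 < batch 13 < batch 7 < batch 3 < batch 12 < batch 6 < batch 11 < batch 14.
The 6th largest is batch 7.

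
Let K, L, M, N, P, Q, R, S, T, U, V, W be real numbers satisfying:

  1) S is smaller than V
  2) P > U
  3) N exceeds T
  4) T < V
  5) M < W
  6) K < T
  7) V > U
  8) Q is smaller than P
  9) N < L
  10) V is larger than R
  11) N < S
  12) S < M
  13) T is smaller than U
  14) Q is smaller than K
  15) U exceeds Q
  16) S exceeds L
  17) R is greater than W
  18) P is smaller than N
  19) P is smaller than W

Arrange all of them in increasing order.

Q < K < T < U < P < N < L < S < M < W < R < V

Nothing is placed below Q, so it is least; from there Q < K; K < T; T < U; U < P; P < N; N < L; L < S; S < M; M < W; W < R; R < V, each given directly.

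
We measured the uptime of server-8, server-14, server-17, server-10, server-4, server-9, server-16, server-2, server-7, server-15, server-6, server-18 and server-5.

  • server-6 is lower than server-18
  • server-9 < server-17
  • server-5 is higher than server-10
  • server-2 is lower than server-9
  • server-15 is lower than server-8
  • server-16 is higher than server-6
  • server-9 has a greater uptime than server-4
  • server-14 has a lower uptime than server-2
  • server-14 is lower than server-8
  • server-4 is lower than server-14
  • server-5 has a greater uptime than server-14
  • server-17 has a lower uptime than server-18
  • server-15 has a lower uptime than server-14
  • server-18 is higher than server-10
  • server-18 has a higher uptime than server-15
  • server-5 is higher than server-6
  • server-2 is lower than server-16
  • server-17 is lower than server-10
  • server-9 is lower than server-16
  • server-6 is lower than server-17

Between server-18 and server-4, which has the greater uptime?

Chaining the given relations: server-4 < server-14 < server-2 < server-9 < server-17 < server-10 < server-18.
So server-4 < server-18; server-18 is the higher of the two.

server-18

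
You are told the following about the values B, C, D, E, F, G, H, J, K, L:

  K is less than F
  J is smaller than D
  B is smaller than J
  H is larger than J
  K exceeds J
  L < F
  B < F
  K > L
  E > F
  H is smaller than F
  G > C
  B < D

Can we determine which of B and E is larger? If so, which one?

Link the given pairs in sequence: B < J; J < K; K < F; F < E.
Chaining these gives B < J < K < F < E.
So E is larger.

E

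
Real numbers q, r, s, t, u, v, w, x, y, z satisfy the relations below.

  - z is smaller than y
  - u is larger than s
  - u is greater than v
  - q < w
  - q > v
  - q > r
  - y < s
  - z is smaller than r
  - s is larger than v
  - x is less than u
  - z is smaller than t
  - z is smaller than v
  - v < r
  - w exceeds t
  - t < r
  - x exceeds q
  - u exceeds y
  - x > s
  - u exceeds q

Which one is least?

Chaining upward from z: directly above it, t, y, v, r; then s, q, u, w; then x.
That covers every other element, and nothing is given below z, so z is the least.

z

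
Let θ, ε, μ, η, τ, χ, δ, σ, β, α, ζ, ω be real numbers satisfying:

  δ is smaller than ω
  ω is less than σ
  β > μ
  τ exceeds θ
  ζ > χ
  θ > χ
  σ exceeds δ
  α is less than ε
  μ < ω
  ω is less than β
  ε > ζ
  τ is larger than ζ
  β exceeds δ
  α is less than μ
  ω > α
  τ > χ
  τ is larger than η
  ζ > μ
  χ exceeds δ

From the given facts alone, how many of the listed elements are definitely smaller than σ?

4

Directly below σ: δ, ω.
One step further: α, μ (4 so far).
Nothing else is reachable below σ; 4 in all.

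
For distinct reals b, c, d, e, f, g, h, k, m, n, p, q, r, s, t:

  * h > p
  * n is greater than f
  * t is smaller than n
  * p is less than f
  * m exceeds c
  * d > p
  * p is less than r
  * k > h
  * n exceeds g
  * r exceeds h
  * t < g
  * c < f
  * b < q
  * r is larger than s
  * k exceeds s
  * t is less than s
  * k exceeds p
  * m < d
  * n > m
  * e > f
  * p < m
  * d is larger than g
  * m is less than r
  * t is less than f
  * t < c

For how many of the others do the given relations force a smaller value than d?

5

From d the given relations immediately reach p, g, m.
From those, t, c — 5 in total.
Nothing else is reachable below d; 5 in all.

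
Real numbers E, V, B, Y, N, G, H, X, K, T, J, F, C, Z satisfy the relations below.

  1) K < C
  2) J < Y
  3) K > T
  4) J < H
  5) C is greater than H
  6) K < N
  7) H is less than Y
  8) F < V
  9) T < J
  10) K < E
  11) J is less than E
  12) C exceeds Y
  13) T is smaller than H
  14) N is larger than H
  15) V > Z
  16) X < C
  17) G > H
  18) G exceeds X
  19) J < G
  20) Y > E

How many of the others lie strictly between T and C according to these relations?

The relations place T below C. An element lies strictly between them when it is forced above T and also forced below C.
Above T: {J, H, K, E, Y, G, N}. Below C: {J, H, K, E, Y, X}.
Intersection: {J, H, K, E, Y} — 5.

5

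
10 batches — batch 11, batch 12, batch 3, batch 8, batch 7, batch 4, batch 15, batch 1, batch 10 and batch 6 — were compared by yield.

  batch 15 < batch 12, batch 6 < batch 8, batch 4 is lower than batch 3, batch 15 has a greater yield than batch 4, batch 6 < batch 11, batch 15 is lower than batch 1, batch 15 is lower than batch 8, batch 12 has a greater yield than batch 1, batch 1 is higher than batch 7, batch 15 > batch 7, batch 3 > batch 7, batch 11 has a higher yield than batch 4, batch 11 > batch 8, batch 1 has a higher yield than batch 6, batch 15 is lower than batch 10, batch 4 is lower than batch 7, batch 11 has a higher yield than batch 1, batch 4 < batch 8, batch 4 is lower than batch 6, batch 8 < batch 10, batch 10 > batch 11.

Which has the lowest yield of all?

batch 4

Chaining upward from batch 4: directly above it, batch 7, batch 6, batch 15, batch 3, batch 8, batch 11; then batch 1, batch 12, batch 10.
That covers every other element, and nothing is given below batch 4, so batch 4 is the lowest yield.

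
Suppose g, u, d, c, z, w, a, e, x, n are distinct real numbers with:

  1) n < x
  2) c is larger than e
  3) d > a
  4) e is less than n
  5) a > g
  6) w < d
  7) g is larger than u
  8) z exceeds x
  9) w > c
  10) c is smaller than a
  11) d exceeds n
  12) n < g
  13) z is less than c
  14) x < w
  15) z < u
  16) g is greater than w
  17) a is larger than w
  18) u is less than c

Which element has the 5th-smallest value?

u

Piecing the relations together gives one ordering: e < n < x < z < u < c < w < g < a < d.
Counting 5 from the smallest end gives u.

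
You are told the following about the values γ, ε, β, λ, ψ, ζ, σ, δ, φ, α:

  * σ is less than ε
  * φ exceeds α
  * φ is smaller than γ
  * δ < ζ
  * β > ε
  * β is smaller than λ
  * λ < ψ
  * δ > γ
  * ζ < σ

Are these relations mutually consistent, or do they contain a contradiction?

consistent

The single ordering α < φ < γ < δ < ζ < σ < ε < β < λ < ψ satisfies every listed relation, so no contradiction arises.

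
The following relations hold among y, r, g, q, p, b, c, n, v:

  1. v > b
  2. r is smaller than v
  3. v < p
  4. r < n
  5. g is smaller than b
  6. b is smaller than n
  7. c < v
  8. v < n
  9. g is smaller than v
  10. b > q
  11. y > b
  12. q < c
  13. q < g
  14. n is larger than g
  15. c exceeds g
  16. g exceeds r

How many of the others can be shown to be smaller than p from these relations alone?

6

Directly below p: v.
One step further: r, g, b, c (5 so far).
One step further: q (6 so far).
No other element is forced below p by the given relations, so the count is 6.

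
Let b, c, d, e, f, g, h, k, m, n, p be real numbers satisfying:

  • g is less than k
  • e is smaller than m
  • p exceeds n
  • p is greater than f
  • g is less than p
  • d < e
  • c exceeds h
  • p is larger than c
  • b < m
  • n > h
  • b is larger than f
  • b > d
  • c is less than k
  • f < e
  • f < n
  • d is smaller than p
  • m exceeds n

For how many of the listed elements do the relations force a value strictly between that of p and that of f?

The relations place f below p. An element lies strictly between them when it is forced above f and also forced below p.
Above f: {n, e, b, m}. Below p: {d, h, c, n, g}.
Intersection: {n} — 1.

1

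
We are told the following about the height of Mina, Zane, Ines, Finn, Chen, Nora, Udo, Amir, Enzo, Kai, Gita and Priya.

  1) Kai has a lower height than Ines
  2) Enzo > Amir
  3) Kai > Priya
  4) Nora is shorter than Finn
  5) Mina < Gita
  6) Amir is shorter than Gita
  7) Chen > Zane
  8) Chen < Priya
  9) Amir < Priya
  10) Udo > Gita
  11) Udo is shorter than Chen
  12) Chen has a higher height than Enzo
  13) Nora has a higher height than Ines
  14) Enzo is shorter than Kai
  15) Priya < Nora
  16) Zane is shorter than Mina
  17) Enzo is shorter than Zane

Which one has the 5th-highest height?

Priya

The consecutive relations fix a unique order: Amir < Enzo < Zane < Mina < Gita < Udo < Chen < Priya < Kai < Ines < Nora < Finn.
Counting 5 from the largest end gives Priya.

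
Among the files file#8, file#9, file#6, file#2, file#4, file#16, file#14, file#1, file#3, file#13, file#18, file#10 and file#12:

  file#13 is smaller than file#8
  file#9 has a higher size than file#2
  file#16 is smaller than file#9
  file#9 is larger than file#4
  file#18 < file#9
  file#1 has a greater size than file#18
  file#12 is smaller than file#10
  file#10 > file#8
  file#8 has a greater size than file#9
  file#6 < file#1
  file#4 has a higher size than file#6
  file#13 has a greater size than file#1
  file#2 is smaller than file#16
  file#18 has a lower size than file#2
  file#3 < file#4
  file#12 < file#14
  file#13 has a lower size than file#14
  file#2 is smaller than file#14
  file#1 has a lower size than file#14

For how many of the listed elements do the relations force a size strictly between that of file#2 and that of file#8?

2

Chaining upward from file#2 reaches: file#16, file#9, file#10, file#14.
Chaining downward from file#8 reaches: file#3, file#18, file#6, file#1, file#16, file#4, file#9, file#13.
Strictly between file#2 and file#8 are those in both lists: file#16, file#9 — 2 elements.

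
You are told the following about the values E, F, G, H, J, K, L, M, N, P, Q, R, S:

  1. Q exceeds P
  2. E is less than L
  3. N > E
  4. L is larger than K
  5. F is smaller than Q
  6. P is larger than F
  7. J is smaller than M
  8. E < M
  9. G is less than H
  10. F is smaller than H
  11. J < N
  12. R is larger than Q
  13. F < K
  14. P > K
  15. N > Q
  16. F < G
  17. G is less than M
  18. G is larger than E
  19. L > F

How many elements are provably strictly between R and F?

Chaining upward from F reaches: K, P, Q, G, L, N, H, M.
Chaining downward from R reaches: K, P, Q.
Strictly between F and R are those in both lists: K, P, Q — 3 elements.

3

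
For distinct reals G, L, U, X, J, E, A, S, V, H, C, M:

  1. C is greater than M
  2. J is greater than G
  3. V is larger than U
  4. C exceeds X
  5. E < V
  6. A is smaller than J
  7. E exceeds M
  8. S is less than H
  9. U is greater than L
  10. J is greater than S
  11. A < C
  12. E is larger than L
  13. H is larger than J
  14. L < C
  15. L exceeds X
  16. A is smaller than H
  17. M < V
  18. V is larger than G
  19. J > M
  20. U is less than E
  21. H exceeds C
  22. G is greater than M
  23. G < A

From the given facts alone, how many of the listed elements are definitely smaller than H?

The elements the relations force below H are S, M, X, L, G, A, C, J — no chain reaches any other.
That is 8.

8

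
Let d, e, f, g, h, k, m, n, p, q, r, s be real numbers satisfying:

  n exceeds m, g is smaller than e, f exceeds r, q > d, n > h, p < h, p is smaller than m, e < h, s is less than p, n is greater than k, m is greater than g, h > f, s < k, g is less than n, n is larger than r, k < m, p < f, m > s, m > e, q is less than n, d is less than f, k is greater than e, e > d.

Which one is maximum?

Chaining downward from n: directly below it, g, r, q, k, h, m; then d, e, s, p, f.
That covers every other element, and nothing is given above n, so n is the maximum.

n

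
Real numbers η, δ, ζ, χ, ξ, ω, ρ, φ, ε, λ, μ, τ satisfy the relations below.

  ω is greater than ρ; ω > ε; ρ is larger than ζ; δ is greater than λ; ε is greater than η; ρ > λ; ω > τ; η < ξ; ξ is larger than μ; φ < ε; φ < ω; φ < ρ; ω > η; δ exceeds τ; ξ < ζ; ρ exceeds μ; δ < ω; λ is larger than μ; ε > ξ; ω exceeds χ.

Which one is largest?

μ is not greatest since μ < ξ; η is not greatest since η < ξ; τ is not greatest since τ < ω; φ is not greatest since φ < ε; χ is not greatest since χ < ω; ξ is not greatest since ξ < ε; λ is not greatest since λ < ρ; ε is not greatest since ε < ω; ζ is not greatest since ζ < ρ; δ is not greatest since δ < ω; ρ is not greatest since ρ < ω.
Only ω has nothing above it, so ω is the largest.

ω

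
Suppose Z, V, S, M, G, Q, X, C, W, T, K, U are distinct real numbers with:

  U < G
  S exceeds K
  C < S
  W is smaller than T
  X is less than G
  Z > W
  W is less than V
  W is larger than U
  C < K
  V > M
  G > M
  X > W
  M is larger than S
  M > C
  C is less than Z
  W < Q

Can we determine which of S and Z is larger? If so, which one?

undetermined

Following every chain through S: above S we get M, V, G; below S we get C, K.
Z is not reached, and no chain runs the other way from Z to S.
So the given relations leave the order of S and Z undetermined.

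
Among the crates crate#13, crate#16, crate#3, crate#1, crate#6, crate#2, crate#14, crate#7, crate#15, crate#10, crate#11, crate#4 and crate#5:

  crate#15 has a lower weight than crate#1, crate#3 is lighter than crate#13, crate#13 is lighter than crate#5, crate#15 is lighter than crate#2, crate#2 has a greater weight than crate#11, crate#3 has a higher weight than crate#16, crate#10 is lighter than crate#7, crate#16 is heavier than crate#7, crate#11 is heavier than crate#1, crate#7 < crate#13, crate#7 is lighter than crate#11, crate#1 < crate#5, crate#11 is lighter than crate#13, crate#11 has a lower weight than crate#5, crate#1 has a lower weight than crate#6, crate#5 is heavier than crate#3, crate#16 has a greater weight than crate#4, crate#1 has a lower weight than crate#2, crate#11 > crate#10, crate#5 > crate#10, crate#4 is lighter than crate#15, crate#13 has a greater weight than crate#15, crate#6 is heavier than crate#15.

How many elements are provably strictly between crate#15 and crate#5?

3

Chaining upward from crate#15 reaches: crate#1, crate#11, crate#13, crate#6, crate#2.
Chaining downward from crate#5 reaches: crate#10, crate#7, crate#4, crate#16, crate#3, crate#1, crate#11, crate#13.
Strictly between crate#15 and crate#5 are those in both lists: crate#1, crate#11, crate#13 — 3 elements.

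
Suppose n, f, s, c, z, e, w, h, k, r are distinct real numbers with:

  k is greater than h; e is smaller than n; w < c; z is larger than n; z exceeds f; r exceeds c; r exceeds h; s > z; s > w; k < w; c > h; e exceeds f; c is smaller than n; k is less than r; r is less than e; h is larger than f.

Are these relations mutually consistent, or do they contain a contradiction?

consistent

Every relation is compatible with f < h < k < w < c < r < e < n < z < s; the set is consistent.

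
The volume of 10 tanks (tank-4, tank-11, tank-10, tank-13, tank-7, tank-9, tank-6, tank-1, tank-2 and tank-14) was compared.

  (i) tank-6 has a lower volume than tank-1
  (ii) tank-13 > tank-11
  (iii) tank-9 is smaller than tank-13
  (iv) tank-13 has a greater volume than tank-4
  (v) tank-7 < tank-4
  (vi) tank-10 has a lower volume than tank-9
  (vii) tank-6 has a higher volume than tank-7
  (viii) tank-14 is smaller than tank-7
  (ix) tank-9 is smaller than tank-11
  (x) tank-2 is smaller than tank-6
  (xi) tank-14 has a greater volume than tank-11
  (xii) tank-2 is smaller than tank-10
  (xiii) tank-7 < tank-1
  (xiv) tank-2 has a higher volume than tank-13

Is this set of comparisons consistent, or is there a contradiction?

Chaining the given relations yields tank-10 < tank-9 < tank-11 < tank-14 < tank-7 < tank-4 < tank-13 < tank-2, so tank-10 < tank-2. But one relation states tank-2 < tank-10. These cannot both hold.

inconsistent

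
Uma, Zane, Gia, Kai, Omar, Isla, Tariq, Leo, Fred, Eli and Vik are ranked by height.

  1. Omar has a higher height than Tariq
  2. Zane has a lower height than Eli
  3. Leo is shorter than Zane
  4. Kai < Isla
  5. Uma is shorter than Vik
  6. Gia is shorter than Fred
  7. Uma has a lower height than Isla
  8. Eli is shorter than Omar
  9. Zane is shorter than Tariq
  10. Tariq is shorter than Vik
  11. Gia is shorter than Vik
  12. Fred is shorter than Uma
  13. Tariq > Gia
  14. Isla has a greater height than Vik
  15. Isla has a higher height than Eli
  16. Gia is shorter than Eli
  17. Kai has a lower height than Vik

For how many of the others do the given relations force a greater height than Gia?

Directly above Gia: Fred, Tariq, Vik, Eli.
One step further: Uma, Isla, Omar (7 so far).
No other element is forced above Gia by the given relations, so the count is 7.

7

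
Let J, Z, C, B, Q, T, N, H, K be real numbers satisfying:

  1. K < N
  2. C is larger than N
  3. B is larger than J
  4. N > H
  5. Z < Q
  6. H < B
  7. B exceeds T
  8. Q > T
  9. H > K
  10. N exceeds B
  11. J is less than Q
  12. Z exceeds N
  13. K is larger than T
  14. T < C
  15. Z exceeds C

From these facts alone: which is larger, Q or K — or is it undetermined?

Q

K < H and H < B give K < B.
With B < N: K < H < B < N.
Then N < C extends the chain to C.
With C < Z: K < H < B < N < C < Z.
With Z < Q: K < H < B < N < C < Z < Q.
So Q is larger.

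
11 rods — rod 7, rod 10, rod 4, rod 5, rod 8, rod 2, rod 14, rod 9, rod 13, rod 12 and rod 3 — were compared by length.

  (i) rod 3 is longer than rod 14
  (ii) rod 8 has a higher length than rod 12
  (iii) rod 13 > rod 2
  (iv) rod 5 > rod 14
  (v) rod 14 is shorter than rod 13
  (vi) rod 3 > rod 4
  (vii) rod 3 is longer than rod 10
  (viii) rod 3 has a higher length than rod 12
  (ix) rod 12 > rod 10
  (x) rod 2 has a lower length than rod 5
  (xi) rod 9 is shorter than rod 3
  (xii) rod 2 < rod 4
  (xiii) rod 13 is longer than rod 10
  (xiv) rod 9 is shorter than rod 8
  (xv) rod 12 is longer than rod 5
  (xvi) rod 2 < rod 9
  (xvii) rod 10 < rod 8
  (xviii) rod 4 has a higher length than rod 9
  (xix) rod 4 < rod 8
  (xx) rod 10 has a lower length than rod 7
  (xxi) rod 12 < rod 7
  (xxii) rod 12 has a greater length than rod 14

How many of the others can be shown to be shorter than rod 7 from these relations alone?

5

Directly below rod 7: rod 10, rod 12.
One step further: rod 14, rod 5 (4 so far).
One step further: rod 2 (5 so far).
No other element is forced below rod 7 by the given relations, so the count is 5.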